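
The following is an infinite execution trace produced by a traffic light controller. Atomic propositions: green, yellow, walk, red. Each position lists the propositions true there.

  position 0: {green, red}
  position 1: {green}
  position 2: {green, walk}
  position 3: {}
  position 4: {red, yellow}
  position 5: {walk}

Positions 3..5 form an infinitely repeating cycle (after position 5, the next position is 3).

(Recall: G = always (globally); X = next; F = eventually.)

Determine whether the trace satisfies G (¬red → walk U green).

Violated

¬red → walk U green must hold at every position from 0 onward. It fails at position 3, so G (¬red → walk U green) is false.
Positions where ¬red holds: 1, 2, 3, 5.
Check walk U green at each: 1→ok, 2→ok, 3→fails, 5→fails.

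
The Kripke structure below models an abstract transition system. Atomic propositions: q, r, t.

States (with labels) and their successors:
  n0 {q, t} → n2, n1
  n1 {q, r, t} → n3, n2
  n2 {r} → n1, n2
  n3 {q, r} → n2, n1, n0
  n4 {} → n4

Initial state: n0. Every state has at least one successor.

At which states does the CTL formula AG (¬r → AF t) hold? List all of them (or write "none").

{n0, n1, n2, n3}

States satisfying ¬r → AF t: {n0, n1, n2, n3}.
States satisfying AG (¬r → AF t): {n0, n1, n2, n3}.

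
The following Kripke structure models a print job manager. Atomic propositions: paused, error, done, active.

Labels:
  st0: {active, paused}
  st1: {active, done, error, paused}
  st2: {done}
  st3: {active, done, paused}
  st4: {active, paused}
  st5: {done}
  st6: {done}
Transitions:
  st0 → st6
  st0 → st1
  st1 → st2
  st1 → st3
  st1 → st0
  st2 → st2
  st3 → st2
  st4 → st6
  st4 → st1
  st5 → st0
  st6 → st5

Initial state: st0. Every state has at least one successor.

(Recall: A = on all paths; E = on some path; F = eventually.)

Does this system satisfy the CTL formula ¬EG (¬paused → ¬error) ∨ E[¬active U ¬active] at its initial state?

States satisfying ¬paused → ¬error: {st0, st1, st2, st3, st4, st5, st6}.
States satisfying EG (¬paused → ¬error): {st0, st1, st2, st3, st4, st5, st6}.
States satisfying ¬EG (¬paused → ¬error): ∅.
States satisfying ¬active: {st2, st5, st6}.
States satisfying E[¬active U ¬active]: {st2, st5, st6}.
States satisfying ¬EG (¬paused → ¬error) ∨ E[¬active U ¬active]: {st2, st5, st6}.
st0 ∉ Sat(¬EG (¬paused → ¬error) ∨ E[¬active U ¬active]).

Violated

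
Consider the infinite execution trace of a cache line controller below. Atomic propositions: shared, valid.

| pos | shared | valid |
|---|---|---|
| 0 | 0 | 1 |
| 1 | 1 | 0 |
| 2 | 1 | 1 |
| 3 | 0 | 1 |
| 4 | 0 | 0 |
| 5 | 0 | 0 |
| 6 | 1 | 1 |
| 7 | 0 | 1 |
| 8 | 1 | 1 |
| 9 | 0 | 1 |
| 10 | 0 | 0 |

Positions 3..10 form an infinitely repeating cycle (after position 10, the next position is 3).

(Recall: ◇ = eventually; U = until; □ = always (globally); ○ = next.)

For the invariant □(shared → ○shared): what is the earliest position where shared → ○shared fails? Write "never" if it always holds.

2

Check shared → ○shared at each position in order: 0 ✓, 1 ✓.
At position 2 the labels are {shared, valid} and the next position 3 has {valid}, so shared → ○shared is false there. This is the first violation.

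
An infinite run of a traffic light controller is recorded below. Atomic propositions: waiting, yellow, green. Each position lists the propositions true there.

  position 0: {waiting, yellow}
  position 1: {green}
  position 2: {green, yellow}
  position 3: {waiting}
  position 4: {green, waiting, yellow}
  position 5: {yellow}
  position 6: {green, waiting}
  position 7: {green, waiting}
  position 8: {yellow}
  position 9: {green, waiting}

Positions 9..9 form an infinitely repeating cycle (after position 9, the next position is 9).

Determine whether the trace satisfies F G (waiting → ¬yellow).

Holds

G (waiting → ¬yellow) holds at position 5, which is reachable from 0, so F G (waiting → ¬yellow) holds.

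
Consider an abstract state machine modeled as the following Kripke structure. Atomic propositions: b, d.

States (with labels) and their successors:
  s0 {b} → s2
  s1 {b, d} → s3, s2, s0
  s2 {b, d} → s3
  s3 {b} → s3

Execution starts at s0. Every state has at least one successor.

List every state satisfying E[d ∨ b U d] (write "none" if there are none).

{s0, s1, s2}

States satisfying d ∨ b: {s0, s1, s2, s3}.
States satisfying d: {s1, s2}.
States satisfying E[d ∨ b U d]: {s0, s1, s2}.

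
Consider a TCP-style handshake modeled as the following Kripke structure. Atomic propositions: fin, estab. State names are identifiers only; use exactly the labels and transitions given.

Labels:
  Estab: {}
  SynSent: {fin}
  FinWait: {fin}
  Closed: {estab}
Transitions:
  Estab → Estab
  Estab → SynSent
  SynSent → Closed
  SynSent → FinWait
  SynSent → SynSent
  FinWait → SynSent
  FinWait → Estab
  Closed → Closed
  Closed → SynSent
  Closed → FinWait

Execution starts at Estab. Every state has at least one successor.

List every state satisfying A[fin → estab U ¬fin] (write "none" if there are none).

States satisfying fin → estab: {Estab, Closed}.
States satisfying ¬fin: {Estab, Closed}.
States satisfying A[fin → estab U ¬fin]: {Estab, Closed}.

{Estab, Closed}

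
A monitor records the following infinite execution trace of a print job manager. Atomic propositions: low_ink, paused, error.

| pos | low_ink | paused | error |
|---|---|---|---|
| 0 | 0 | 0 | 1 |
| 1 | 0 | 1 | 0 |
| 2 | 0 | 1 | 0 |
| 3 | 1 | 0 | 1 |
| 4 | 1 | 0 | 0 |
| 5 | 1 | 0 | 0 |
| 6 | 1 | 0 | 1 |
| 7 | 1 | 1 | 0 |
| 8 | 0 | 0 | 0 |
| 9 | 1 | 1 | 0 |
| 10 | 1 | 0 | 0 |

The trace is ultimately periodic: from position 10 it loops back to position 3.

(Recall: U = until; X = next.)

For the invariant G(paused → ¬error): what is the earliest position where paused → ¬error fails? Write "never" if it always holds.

paused → ¬error holds at every position 0..10, and those are all the positions the trace ever visits, so the invariant G(paused → ¬error) is never violated.

never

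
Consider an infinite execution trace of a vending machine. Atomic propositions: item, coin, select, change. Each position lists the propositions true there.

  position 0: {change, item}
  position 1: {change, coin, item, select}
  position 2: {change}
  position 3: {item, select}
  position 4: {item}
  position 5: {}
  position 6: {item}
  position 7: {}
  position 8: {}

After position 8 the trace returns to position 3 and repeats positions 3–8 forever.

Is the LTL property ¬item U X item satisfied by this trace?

Yes

Walking from position 0: X item first holds at position 0, and ¬item holds at every earlier position along the way, so ¬item U X item holds.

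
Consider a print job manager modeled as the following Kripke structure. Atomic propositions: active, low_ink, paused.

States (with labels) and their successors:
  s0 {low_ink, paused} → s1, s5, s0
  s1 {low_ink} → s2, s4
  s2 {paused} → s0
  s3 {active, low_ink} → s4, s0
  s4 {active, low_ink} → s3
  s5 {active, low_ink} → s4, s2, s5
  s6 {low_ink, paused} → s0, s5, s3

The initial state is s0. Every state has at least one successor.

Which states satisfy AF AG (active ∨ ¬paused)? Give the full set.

none

States satisfying AG (active ∨ ¬paused): ∅.
States satisfying AF AG (active ∨ ¬paused): ∅.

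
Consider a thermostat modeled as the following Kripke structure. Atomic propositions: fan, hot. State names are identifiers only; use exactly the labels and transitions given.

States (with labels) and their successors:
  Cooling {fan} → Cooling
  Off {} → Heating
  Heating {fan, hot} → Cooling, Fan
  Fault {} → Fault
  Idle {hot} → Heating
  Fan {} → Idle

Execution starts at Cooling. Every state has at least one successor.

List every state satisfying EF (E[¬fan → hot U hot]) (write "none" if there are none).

States satisfying E[¬fan → hot U hot]: {Heating, Idle}.
States satisfying EF (E[¬fan → hot U hot]): {Off, Heating, Idle, Fan}.

{Off, Heating, Idle, Fan}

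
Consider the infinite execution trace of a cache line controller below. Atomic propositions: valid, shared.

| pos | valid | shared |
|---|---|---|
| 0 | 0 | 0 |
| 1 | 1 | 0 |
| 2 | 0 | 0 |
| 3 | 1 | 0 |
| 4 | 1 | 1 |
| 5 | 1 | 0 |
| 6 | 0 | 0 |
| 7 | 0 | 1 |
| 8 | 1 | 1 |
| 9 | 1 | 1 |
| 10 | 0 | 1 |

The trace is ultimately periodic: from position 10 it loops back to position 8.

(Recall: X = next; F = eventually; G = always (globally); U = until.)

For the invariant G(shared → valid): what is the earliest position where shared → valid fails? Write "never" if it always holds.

7

Check shared → valid at each position in order: 0 ✓, 1 ✓, 2 ✓, 3 ✓, 4 ✓, 5 ✓, 6 ✓.
At position 7 the labels are {shared}, so shared → valid is false there. This is the first violation.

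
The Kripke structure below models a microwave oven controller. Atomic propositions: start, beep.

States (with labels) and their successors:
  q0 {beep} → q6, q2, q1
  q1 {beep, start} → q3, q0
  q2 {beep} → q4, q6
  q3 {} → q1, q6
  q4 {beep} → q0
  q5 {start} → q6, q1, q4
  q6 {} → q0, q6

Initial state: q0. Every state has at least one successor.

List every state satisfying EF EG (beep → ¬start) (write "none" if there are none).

States satisfying EG (beep → ¬start): {q0, q2, q3, q4, q5, q6}.
States satisfying EF EG (beep → ¬start): {q0, q1, q2, q3, q4, q5, q6}.

{q0, q1, q2, q3, q4, q5, q6}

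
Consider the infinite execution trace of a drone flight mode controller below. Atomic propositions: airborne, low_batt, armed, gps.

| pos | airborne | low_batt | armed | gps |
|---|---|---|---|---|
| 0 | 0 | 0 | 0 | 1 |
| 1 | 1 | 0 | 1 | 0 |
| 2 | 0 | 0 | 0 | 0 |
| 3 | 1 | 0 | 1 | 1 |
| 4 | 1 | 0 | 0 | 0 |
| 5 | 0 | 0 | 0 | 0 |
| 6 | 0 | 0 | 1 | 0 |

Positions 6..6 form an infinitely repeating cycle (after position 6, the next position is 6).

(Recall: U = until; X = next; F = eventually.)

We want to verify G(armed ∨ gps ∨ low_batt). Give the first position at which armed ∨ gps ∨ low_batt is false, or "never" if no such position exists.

Check armed ∨ gps ∨ low_batt at each position in order: 0 ✓, 1 ✓.
At position 2 the labels are {}, so armed ∨ gps ∨ low_batt is false there. This is the first violation.

2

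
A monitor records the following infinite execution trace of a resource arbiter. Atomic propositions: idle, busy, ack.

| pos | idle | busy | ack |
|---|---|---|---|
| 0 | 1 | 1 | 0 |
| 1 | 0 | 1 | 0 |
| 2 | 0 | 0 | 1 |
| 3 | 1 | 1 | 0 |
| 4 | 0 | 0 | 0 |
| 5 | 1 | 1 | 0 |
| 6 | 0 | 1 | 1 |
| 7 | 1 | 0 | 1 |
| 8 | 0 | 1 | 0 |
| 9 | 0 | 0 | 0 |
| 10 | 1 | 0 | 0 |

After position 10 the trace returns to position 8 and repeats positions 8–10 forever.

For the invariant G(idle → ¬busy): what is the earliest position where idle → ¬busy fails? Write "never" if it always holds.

At position 0 the labels are {busy, idle}, so idle → ¬busy is false there. This is the first violation.

0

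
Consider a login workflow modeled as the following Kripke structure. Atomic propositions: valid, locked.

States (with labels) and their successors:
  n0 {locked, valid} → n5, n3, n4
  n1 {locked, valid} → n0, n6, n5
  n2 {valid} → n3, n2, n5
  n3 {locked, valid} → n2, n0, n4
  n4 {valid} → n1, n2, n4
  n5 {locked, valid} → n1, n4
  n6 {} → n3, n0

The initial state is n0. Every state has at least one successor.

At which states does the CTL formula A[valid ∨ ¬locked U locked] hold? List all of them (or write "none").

States satisfying valid ∨ ¬locked: {n0, n1, n2, n3, n4, n5, n6}.
States satisfying locked: {n0, n1, n3, n5}.
States satisfying A[valid ∨ ¬locked U locked]: {n0, n1, n3, n5, n6}.

{n0, n1, n3, n5, n6}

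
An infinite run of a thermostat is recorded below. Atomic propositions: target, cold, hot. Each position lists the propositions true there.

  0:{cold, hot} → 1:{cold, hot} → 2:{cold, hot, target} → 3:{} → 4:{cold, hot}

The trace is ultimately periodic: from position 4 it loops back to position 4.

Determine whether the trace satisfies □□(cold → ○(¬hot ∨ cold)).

Holds

□(cold → ○(¬hot ∨ cold)) holds at every position 0..4, and those are all positions ever visited, so □□(cold → ○(¬hot ∨ cold)) holds.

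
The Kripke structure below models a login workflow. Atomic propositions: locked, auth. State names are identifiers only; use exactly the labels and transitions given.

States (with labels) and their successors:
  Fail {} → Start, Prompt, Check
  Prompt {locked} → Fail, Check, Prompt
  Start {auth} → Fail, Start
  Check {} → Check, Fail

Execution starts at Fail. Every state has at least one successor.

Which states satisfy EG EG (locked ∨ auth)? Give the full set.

{Prompt, Start}

States satisfying EG (locked ∨ auth): {Prompt, Start}.
States satisfying EG EG (locked ∨ auth): {Prompt, Start}.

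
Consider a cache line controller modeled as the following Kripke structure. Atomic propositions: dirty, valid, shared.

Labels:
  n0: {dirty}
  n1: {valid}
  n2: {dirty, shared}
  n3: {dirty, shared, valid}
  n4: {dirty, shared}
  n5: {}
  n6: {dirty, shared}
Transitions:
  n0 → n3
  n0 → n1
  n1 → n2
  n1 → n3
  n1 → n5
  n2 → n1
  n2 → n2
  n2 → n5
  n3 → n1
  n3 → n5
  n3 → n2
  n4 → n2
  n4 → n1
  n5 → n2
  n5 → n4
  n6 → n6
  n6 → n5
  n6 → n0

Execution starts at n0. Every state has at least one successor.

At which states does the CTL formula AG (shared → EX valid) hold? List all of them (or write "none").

States satisfying shared → EX valid: {n0, n1, n2, n3, n4, n5}.
States satisfying AG (shared → EX valid): {n0, n1, n2, n3, n4, n5}.

{n0, n1, n2, n3, n4, n5}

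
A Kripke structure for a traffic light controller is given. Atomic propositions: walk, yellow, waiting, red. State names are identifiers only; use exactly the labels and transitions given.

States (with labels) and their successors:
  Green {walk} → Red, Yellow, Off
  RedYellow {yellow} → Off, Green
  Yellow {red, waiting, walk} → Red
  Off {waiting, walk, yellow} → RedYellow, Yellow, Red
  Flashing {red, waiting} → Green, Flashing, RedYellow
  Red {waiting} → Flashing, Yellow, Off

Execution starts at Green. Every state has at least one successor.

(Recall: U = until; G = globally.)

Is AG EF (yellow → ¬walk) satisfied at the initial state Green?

States satisfying EF (yellow → ¬walk): {Green, RedYellow, Yellow, Off, Flashing, Red}.
States satisfying AG EF (yellow → ¬walk): {Green, RedYellow, Yellow, Off, Flashing, Red}.
Every state reachable from Green satisfies EF (yellow → ¬walk).
Green ∈ Sat(AG EF (yellow → ¬walk)).

Holds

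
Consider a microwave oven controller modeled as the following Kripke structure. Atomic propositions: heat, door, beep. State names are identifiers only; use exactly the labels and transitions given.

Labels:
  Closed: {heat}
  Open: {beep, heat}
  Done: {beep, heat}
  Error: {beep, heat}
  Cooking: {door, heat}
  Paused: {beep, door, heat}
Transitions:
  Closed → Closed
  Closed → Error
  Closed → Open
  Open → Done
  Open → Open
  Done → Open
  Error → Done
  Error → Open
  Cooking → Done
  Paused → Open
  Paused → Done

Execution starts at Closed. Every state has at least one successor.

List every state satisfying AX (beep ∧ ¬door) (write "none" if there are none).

States satisfying beep ∧ ¬door: {Open, Done, Error}.
States satisfying AX (beep ∧ ¬door): {Open, Done, Error, Cooking, Paused}.

{Open, Done, Error, Cooking, Paused}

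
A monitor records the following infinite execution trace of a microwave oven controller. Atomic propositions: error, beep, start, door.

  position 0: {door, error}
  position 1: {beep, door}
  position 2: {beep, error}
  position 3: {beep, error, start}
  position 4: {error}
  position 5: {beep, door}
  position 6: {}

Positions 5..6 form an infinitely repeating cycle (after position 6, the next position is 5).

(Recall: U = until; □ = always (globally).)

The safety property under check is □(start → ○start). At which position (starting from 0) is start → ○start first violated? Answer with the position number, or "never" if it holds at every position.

Check start → ○start at each position in order: 0 ✓, 1 ✓, 2 ✓.
At position 3 the labels are {beep, error, start} and the next position 4 has {error}, so start → ○start is false there. This is the first violation.

3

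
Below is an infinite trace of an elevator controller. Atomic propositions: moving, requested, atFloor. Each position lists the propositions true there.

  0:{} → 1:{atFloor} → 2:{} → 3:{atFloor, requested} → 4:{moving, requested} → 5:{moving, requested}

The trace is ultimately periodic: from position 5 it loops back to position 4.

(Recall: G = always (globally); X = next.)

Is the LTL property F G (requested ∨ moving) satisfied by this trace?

Yes

G (requested ∨ moving) holds at position 3, which is reachable from 0, so F G (requested ∨ moving) holds.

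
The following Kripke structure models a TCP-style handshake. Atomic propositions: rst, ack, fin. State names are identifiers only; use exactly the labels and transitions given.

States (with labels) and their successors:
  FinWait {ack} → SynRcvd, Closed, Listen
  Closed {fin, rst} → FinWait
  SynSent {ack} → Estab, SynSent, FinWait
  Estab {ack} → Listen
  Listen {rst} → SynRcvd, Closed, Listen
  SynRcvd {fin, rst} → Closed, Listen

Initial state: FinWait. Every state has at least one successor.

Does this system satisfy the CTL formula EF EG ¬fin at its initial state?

States satisfying EG ¬fin: {FinWait, SynSent, Estab, Listen}.
States satisfying EF EG ¬fin: {FinWait, Closed, SynSent, Estab, Listen, SynRcvd}.
Some path from FinWait reaches a state where EG ¬fin holds.
FinWait ∈ Sat(EF EG ¬fin).

Holds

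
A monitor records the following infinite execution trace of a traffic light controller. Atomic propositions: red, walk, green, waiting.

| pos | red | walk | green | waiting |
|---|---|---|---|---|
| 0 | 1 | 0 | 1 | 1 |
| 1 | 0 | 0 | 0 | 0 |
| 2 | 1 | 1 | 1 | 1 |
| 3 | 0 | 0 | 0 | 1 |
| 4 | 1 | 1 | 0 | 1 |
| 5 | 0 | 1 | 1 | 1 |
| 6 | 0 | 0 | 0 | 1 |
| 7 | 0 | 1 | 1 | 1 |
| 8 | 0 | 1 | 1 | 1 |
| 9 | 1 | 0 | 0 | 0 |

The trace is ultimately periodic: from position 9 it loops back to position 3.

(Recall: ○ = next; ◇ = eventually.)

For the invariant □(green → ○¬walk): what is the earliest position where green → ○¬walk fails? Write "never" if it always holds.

Check green → ○¬walk at each position in order: 0 ✓, 1 ✓, 2 ✓, 3 ✓, 4 ✓, 5 ✓, 6 ✓.
At position 7 the labels are {green, waiting, walk} and the next position 8 has {green, waiting, walk}, so green → ○¬walk is false there. This is the first violation.

7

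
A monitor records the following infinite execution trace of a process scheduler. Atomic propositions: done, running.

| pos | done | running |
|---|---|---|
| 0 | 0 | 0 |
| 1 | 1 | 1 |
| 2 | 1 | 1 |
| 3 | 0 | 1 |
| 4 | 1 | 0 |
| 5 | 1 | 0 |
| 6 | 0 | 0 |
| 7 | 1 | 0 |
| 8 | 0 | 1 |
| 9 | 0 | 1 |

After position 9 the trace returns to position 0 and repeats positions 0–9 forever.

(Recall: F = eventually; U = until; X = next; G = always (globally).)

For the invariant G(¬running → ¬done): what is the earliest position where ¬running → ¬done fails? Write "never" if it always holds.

4

Check ¬running → ¬done at each position in order: 0 ✓, 1 ✓, 2 ✓, 3 ✓.
At position 4 the labels are {done}, so ¬running → ¬done is false there. This is the first violation.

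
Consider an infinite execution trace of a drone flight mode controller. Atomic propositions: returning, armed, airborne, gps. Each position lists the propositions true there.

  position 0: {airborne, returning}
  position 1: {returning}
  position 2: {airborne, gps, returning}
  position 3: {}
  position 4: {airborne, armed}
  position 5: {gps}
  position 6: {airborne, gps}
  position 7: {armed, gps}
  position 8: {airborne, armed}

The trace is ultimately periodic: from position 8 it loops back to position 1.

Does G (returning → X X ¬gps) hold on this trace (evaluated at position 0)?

No

returning → X X ¬gps must hold at every position from 0 onward. It fails at position 0, so G (returning → X X ¬gps) is false.
Positions where returning holds: 0, 1, 2.
Check X X ¬gps at each: 0→fails, 1→ok, 2→ok.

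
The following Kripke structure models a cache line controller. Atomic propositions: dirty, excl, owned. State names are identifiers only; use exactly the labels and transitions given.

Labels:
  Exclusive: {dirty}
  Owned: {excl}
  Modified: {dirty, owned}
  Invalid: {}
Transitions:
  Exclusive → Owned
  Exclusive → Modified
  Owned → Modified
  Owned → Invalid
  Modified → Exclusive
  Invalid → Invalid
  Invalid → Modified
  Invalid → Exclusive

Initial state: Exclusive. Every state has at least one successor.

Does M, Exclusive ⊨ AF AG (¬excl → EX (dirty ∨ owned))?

States satisfying AG (¬excl → EX (dirty ∨ owned)): {Exclusive, Owned, Modified, Invalid}.
States satisfying AF AG (¬excl → EX (dirty ∨ owned)): {Exclusive, Owned, Modified, Invalid}.
Exclusive ∈ Sat(AF AG (¬excl → EX (dirty ∨ owned))).

Holds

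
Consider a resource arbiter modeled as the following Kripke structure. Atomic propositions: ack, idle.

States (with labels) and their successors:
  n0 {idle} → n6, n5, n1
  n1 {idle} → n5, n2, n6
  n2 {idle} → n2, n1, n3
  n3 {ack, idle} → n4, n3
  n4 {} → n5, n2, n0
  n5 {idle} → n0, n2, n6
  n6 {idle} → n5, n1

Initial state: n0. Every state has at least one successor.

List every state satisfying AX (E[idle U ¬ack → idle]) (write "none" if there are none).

{n0, n1, n2, n4, n5, n6}

States satisfying E[idle U ¬ack → idle]: {n0, n1, n2, n3, n5, n6}.
States satisfying AX (E[idle U ¬ack → idle]): {n0, n1, n2, n4, n5, n6}.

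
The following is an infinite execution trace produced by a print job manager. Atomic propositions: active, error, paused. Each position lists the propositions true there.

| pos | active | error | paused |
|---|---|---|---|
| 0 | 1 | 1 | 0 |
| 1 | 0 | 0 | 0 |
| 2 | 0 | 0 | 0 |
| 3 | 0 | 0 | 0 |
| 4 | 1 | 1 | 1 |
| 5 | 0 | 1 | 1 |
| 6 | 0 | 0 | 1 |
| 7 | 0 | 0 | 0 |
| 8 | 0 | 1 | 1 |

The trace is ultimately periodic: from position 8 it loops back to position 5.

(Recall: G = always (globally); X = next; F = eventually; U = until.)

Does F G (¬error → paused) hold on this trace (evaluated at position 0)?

Violated

G (¬error → paused) is false at every position 0..8, so it never becomes true and F G (¬error → paused) fails.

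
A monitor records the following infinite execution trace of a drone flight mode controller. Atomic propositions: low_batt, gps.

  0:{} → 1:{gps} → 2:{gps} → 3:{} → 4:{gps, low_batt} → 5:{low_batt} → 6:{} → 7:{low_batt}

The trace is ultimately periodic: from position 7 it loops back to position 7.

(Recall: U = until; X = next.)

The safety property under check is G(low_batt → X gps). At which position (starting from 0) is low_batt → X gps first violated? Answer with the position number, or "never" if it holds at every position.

Check low_batt → X gps at each position in order: 0 ✓, 1 ✓, 2 ✓, 3 ✓.
At position 4 the labels are {gps, low_batt} and the next position 5 has {low_batt}, so low_batt → X gps is false there. This is the first violation.

4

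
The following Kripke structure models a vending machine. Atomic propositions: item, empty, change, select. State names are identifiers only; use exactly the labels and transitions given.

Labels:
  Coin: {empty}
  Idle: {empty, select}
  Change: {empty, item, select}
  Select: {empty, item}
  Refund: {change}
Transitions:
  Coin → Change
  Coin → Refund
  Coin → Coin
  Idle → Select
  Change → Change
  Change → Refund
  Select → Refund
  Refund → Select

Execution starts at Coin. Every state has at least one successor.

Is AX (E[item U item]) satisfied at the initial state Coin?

States satisfying E[item U item]: {Change, Select}.
States satisfying AX (E[item U item]): {Idle, Refund}.
Coin ∉ Sat(AX (E[item U item])).

Does not hold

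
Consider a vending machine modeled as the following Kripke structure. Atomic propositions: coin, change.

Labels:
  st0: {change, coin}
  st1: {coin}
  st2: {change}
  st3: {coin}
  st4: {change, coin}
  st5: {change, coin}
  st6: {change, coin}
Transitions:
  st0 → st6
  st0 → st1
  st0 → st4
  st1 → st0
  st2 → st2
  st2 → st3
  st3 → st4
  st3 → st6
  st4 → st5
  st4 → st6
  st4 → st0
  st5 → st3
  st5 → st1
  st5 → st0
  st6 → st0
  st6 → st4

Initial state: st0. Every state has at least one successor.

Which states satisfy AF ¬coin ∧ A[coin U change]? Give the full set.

States satisfying ¬coin: {st2}.
States satisfying AF ¬coin: {st2}.
States satisfying coin: {st0, st1, st3, st4, st5, st6}.
States satisfying change: {st0, st2, st4, st5, st6}.
States satisfying A[coin U change]: {st0, st1, st2, st3, st4, st5, st6}.
States satisfying AF ¬coin ∧ A[coin U change]: {st2}.

{st2}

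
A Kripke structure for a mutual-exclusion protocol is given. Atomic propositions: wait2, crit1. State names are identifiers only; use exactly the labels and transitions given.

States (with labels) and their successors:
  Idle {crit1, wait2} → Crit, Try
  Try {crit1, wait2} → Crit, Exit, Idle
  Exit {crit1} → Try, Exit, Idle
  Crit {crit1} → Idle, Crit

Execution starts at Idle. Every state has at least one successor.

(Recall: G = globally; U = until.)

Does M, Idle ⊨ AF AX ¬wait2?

States satisfying AX ¬wait2: ∅.
States satisfying AF AX ¬wait2: ∅.
There is a path from Idle along which AX ¬wait2 never holds.
Idle ∉ Sat(AF AX ¬wait2).

No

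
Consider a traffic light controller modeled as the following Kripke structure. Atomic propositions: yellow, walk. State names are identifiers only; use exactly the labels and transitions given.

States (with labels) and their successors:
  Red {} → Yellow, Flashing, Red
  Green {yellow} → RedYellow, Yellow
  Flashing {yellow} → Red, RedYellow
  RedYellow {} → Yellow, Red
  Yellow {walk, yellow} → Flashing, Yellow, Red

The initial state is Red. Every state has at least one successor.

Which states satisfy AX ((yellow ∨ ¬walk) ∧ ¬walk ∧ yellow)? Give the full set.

none

States satisfying (yellow ∨ ¬walk) ∧ ¬walk ∧ yellow: {Green, Flashing}.
States satisfying AX ((yellow ∨ ¬walk) ∧ ¬walk ∧ yellow): ∅.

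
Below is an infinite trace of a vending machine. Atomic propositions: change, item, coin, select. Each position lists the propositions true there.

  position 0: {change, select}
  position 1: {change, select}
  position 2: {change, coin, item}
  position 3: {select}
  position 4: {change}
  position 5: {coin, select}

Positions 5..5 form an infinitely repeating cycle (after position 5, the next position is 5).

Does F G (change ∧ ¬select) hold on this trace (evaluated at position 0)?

No

G (change ∧ ¬select) is false at every position 0..5, so it never becomes true and F G (change ∧ ¬select) fails.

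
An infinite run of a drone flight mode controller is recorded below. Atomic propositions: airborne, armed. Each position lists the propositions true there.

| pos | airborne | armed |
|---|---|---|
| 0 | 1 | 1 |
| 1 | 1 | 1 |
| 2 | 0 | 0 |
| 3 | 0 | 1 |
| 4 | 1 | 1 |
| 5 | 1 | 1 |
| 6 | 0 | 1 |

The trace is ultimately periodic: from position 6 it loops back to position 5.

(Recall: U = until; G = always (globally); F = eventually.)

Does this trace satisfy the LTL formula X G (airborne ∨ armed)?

The position after 0 is 1; G (airborne ∨ armed) is false there.

Violated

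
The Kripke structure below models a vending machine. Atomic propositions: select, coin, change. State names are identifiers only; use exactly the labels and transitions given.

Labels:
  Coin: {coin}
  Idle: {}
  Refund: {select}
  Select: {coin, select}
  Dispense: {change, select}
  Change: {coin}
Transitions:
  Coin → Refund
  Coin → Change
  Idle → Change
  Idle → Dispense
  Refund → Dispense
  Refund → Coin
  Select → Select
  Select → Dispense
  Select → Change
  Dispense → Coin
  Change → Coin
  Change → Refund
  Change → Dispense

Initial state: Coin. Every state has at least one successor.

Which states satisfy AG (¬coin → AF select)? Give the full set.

States satisfying ¬coin → AF select: {Coin, Refund, Select, Dispense, Change}.
States satisfying AG (¬coin → AF select): {Coin, Refund, Select, Dispense, Change}.

{Coin, Refund, Select, Dispense, Change}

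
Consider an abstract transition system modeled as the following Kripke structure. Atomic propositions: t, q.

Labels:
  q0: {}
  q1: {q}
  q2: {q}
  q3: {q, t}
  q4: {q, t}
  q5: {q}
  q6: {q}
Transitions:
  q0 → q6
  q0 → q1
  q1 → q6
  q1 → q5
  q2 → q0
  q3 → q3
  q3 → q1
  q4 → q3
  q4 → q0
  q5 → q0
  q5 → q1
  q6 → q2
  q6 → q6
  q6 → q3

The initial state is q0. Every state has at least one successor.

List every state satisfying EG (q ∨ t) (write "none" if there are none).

{q1, q3, q4, q5, q6}

States satisfying q ∨ t: {q1, q2, q3, q4, q5, q6}.
States satisfying EG (q ∨ t): {q1, q3, q4, q5, q6}.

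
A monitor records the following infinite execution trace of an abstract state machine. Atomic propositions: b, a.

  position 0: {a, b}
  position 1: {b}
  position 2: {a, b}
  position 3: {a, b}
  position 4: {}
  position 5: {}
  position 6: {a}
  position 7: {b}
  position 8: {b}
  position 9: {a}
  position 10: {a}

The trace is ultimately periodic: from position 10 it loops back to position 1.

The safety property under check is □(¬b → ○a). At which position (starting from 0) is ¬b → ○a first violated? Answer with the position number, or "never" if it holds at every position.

4

Check ¬b → ○a at each position in order: 0 ✓, 1 ✓, 2 ✓, 3 ✓.
At position 4 the labels are {} and the next position 5 has {}, so ¬b → ○a is false there. This is the first violation.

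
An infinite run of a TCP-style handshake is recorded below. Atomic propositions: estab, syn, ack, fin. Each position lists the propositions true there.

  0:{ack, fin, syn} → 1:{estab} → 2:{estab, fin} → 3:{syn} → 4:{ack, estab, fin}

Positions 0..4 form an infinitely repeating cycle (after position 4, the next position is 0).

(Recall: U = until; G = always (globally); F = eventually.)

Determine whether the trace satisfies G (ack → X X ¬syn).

ack → X X ¬syn holds at every position 0..4, and those are all positions ever visited, so G (ack → X X ¬syn) holds.
Positions where ack holds: 0, 4.
Check X X ¬syn at each: 0→ok, 4→ok.

Holds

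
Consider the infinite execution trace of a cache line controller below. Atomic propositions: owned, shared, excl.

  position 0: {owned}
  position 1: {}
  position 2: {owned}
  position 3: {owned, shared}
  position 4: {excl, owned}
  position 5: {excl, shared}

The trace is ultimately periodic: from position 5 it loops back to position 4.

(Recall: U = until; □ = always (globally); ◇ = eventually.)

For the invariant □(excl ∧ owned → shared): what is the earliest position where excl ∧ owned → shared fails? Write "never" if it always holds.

Check excl ∧ owned → shared at each position in order: 0 ✓, 1 ✓, 2 ✓, 3 ✓.
At position 4 the labels are {excl, owned}, so excl ∧ owned → shared is false there. This is the first violation.

4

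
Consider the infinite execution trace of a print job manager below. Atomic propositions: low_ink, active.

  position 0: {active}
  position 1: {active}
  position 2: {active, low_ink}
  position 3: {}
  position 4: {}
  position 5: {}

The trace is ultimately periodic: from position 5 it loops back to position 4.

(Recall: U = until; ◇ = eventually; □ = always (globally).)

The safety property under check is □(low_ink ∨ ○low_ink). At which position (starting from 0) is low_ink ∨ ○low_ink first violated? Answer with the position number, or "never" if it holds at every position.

0

At position 0 the labels are {active} and the next position 1 has {active}, so low_ink ∨ ○low_ink is false there. This is the first violation.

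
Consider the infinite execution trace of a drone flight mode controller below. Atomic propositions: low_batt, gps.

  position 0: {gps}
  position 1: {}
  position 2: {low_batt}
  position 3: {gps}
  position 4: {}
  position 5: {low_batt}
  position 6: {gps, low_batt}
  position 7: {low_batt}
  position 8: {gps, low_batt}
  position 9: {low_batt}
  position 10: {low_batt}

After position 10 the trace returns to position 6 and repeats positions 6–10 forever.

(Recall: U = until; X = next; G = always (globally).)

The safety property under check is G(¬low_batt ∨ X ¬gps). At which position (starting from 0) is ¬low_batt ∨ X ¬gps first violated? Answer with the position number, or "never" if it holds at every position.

2

Check ¬low_batt ∨ X ¬gps at each position in order: 0 ✓, 1 ✓.
At position 2 the labels are {low_batt} and the next position 3 has {gps}, so ¬low_batt ∨ X ¬gps is false there. This is the first violation.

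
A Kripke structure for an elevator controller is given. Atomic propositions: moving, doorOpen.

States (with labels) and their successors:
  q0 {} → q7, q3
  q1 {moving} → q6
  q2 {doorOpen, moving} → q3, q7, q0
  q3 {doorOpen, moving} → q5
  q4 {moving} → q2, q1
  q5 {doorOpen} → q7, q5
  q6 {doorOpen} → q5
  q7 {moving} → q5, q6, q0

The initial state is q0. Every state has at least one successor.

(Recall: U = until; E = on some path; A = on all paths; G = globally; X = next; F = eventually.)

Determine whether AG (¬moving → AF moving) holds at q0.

Violated

States satisfying ¬moving → AF moving: {q0, q1, q2, q3, q4, q7}.
States satisfying AG (¬moving → AF moving): ∅.
q5 is reachable from q0 and violates ¬moving → AF moving, so AG fails at q0.
q0 ∉ Sat(AG (¬moving → AF moving)).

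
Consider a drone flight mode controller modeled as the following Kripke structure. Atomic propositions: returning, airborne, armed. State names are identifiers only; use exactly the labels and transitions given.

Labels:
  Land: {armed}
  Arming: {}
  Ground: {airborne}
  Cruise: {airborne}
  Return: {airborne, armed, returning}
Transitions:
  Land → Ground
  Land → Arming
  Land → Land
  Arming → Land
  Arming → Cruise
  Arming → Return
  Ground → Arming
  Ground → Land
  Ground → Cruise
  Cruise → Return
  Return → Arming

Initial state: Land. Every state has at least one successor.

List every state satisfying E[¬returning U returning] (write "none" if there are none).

States satisfying ¬returning: {Land, Arming, Ground, Cruise}.
States satisfying returning: {Return}.
States satisfying E[¬returning U returning]: {Land, Arming, Ground, Cruise, Return}.

{Land, Arming, Ground, Cruise, Return}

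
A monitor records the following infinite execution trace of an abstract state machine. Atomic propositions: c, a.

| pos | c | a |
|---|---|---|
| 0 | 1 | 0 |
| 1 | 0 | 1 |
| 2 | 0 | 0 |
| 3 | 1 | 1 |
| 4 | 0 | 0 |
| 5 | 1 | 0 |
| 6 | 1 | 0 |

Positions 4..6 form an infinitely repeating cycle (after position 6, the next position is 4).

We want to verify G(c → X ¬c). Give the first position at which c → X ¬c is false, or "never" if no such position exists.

5

Check c → X ¬c at each position in order: 0 ✓, 1 ✓, 2 ✓, 3 ✓, 4 ✓.
At position 5 the labels are {c} and the next position 6 has {c}, so c → X ¬c is false there. This is the first violation.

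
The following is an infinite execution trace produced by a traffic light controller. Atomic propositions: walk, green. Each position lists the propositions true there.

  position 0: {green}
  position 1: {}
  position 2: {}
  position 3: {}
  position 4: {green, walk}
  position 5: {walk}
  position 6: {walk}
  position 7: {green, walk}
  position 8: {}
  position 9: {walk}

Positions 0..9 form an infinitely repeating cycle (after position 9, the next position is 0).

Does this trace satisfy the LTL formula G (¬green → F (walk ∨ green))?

Holds

¬green → F (walk ∨ green) holds at every position 0..9, and those are all positions ever visited, so G (¬green → F (walk ∨ green)) holds.
Positions where ¬green holds: 1, 2, 3, 5, 6, 8, 9.
Check F (walk ∨ green) at each: 1→ok, 2→ok, 3→ok, 5→ok, 6→ok, 8→ok, 9→ok.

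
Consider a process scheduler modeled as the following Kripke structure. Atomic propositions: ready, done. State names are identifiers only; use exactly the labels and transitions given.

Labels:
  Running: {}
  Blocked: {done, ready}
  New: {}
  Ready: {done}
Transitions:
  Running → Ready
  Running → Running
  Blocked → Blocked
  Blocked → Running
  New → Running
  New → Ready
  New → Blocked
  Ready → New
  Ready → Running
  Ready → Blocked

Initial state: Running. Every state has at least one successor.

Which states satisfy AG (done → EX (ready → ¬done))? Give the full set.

{Running, Blocked, New, Ready}

States satisfying done → EX (ready → ¬done): {Running, Blocked, New, Ready}.
States satisfying AG (done → EX (ready → ¬done)): {Running, Blocked, New, Ready}.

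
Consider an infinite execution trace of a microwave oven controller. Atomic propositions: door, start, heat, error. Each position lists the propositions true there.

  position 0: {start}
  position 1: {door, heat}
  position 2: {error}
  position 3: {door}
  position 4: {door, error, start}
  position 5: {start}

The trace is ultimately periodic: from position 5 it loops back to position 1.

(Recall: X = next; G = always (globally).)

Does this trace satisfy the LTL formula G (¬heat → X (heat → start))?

¬heat → X (heat → start) must hold at every position from 0 onward. It fails at position 0, so G (¬heat → X (heat → start)) is false.
Positions where ¬heat holds: 0, 2, 3, 4, 5.
Check X (heat → start) at each: 0→fails, 2→ok, 3→ok, 4→ok, 5→fails.

Violated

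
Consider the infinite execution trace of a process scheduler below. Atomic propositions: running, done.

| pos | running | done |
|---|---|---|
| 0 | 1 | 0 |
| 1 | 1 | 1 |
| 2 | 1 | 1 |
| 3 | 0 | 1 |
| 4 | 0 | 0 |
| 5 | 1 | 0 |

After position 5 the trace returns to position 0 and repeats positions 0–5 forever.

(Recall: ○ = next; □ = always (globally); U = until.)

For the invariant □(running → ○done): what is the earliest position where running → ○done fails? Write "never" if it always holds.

Check running → ○done at each position in order: 0 ✓, 1 ✓, 2 ✓, 3 ✓, 4 ✓.
At position 5 the labels are {running} and the next position 0 has {running}, so running → ○done is false there. This is the first violation.

5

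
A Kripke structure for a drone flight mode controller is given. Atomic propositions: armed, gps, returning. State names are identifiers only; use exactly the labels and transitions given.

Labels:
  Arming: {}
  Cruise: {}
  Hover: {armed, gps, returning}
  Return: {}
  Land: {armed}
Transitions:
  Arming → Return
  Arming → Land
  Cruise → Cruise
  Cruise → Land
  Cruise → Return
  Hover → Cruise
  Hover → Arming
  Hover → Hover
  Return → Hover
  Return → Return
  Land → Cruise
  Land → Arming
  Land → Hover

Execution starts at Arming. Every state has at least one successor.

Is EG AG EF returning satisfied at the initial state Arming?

States satisfying AG EF returning: {Arming, Cruise, Hover, Return, Land}.
States satisfying EG AG EF returning: {Arming, Cruise, Hover, Return, Land}.
Arming ∈ Sat(EG AG EF returning).

Yes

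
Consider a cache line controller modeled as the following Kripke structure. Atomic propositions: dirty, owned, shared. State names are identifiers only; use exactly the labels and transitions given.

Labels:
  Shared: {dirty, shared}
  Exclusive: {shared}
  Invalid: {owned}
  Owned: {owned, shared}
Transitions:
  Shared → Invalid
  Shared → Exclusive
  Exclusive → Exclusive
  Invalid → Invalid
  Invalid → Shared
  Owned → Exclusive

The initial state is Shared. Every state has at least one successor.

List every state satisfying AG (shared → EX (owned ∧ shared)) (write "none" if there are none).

none

States satisfying shared → EX (owned ∧ shared): {Invalid}.
States satisfying AG (shared → EX (owned ∧ shared)): ∅.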